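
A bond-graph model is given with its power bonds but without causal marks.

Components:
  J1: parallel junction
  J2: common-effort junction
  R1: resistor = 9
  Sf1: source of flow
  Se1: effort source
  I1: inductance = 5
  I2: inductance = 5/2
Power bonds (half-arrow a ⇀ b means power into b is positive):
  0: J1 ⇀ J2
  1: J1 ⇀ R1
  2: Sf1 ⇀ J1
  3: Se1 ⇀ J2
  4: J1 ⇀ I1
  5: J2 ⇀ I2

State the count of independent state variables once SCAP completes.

2  (I1, I2 all integral)

#2 |Sf1  (Sf1 (Sf) sets flow on bond)
#3 |J2  (Se1: effort source, stroke at far end)
#0 |J1  (J2: bond 3 brought effort, rest push out)
#5 |I2  (J2 effort already set via bond 3)
#1 |R1  (common-e at J1 fixed by 0)
#4 |I1  (J1: bond 0 brought effort, rest push out)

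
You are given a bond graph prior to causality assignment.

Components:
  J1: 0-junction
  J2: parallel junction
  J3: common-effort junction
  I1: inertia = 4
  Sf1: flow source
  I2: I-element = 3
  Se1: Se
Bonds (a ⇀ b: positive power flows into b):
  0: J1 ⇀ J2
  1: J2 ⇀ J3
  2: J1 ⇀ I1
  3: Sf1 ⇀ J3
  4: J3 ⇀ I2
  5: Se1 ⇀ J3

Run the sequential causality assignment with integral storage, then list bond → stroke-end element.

bond 0 stroke→J1
bond 1 stroke→J2
bond 2 stroke→I1
bond 3 stroke→Sf1
bond 4 stroke→I2
bond 5 stroke→J3

β3 |Sf1  (source Sf1 imposes f)
β5 |J3  (source Se1 imposes e)
β1 |J2  (J3 effort already set via bond 5)
β4 |I2  (J3 effort already set via bond 5)
β0 |J1  (0-jn J2 has e-setter on 1)
β2 |I1  (J1 effort already set via bond 0)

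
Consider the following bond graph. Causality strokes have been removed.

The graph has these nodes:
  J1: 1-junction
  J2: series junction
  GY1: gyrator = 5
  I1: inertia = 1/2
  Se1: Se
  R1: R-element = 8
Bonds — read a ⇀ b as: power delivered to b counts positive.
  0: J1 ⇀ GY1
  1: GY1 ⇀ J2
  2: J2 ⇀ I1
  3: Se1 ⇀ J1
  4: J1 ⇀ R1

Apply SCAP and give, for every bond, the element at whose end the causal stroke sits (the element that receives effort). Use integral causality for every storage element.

#0 stroke→J1
#1 stroke→J2
#2 stroke→I1
#3 stroke→J1
#4 stroke→R1

bond 3 |J1  (source Se1 imposes e)
bond 2 |I1  (prefer integral on I1)
bond 1 |J2  (1-jn J2 has f-setter on 2)
bond 0 |J1  (GY1 both-in/both-out from 1)
bond 4 |R1  (only one flow-in slot at J1)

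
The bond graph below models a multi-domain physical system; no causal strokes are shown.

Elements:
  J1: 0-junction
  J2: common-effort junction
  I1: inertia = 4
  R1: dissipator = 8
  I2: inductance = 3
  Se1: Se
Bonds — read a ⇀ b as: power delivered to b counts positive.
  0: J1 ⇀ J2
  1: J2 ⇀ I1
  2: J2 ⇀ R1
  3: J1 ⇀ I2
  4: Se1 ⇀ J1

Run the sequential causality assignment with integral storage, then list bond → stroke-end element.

b4 →J1  (source Se1 imposes e)
b0 →J2  (common-e at J1 fixed by 4)
b3 →I2  (0-jn J1 has e-setter on 4)
b1 →I1  (J2: bond 0 brought effort, rest push out)
b2 →R1  (common-e at J2 fixed by 0)

β0 →J2
β1 →I1
β2 →R1
β3 →I2
β4 →J1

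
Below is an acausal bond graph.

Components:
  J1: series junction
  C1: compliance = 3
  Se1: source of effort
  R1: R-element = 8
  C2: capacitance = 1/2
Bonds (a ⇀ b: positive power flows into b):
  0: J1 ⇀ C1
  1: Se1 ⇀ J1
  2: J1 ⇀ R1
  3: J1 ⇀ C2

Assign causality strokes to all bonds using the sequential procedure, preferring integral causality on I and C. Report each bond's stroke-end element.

b1 stroke→J1  (source Se1 imposes e)
b0 stroke→J1  (C1: C, integral causality)
b3 stroke→J1  (C2 outputs effort q/C2)
b2 stroke→R1  (only one flow-in slot at J1)

b0 stroke at J1
b1 stroke at J1
b2 stroke at R1
b3 stroke at J1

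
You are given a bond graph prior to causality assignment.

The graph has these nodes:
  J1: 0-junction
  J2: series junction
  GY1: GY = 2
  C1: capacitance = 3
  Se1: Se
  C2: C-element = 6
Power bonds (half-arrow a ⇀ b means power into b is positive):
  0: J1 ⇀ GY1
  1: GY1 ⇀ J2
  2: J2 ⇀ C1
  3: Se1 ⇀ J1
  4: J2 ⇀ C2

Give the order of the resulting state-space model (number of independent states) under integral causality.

β3 |J1  (Se1: effort source, stroke at far end)
β0 |GY1  (J1: bond 3 brought effort, rest push out)
β1 |GY1  (GY1: gyrator matches bond 0)
β2 |J2  (J2 flow already set via bond 1)
β4 |J2  (J2: bond 1 brought flow, rest push out)

2  (C1, C2 all integral)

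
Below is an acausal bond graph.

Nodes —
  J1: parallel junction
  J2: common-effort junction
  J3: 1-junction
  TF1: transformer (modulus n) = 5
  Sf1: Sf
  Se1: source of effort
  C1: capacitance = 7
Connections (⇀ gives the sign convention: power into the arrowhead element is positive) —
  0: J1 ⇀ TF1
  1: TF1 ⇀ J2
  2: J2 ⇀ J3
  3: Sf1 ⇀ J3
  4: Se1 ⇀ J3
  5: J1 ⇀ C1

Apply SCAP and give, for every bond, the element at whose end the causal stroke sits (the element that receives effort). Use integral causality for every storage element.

β0 stroke at TF1
β1 stroke at J2
β2 stroke at J3
β3 stroke at Sf1
β4 stroke at J3
β5 stroke at J1

b3 stroke→Sf1  (Sf1 fixes flow; stroke at Sf1)
b4 stroke→J3  (Se1: effort source, stroke at far end)
b2 stroke→J3  (1-jn J3 has f-setter on 3)
b1 stroke→J2  (J2: last free bond brings effort in)
b0 stroke→TF1  (TF1 one-in-one-out from 1)
b5 stroke→J1  (closing 0-jn rule on J1)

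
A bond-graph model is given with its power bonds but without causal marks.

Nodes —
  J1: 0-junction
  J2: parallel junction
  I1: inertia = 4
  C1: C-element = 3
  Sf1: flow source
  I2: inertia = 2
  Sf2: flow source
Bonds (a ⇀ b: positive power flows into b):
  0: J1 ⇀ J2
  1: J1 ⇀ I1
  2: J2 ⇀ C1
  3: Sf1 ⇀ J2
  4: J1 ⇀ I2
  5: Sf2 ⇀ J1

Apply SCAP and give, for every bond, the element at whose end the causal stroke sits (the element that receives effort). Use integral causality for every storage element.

bond 3 stroke→Sf1  (Sf1 fixes flow; stroke at Sf1)
bond 5 stroke→Sf2  (Sf2 fixes flow; stroke at Sf2)
bond 1 stroke→I1  (I1 integral (f out))
bond 2 stroke→J2  (C1 integral (e out))
bond 0 stroke→J1  (J2: bond 2 brought effort, rest push out)
bond 4 stroke→I2  (J1: bond 0 brought effort, rest push out)

b0 |J1
b1 |I1
b2 |J2
b3 |Sf1
b4 |I2
b5 |Sf2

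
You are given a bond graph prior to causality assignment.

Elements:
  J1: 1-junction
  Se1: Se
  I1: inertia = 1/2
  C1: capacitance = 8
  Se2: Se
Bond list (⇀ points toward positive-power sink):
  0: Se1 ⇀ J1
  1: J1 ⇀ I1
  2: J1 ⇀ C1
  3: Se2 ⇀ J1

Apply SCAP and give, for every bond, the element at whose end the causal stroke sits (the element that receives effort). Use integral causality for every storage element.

bond 0 stroke→J1  (source Se1 imposes e)
bond 3 stroke→J1  (Se2 (Se) sets effort on bond)
bond 1 stroke→I1  (I1: I, integral causality)
bond 2 stroke→J1  (1-jn J1 has f-setter on 1)

#0 stroke at J1
#1 stroke at I1
#2 stroke at J1
#3 stroke at J1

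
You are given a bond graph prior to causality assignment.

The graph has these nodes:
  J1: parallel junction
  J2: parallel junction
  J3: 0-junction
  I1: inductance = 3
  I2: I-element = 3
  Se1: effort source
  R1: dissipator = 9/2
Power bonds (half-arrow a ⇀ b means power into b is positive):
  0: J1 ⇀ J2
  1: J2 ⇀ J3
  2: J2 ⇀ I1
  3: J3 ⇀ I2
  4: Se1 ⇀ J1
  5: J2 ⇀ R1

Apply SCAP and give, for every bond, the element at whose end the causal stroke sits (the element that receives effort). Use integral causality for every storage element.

β4 |J1  (Se1 (Se) sets effort on bond)
β0 |J2  (J1 effort already set via bond 4)
β1 |J3  (0-jn J2 has e-setter on 0)
β2 |I1  (J2 effort already set via bond 0)
β5 |R1  (0-jn J2 has e-setter on 0)
β3 |I2  (J3: bond 1 brought effort, rest push out)

β0 stroke at J2
β1 stroke at J3
β2 stroke at I1
β3 stroke at I2
β4 stroke at J1
β5 stroke at R1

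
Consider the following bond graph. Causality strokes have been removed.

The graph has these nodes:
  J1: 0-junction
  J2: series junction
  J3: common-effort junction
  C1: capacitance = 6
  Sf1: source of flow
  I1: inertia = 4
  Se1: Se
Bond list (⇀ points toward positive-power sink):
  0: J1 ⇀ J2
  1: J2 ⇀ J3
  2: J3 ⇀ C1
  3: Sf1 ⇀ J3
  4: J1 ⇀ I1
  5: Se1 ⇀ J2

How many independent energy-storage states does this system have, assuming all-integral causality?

β3 stroke→Sf1  (Sf1 (Sf) sets flow on bond)
β5 stroke→J2  (Se1: effort source, stroke at far end)
β2 stroke→J3  (C1 outputs effort q/C1)
β1 stroke→J2  (J3 effort already set via bond 2)
β0 stroke→J1  (only one flow-in slot at J2)
β4 stroke→I1  (J1 effort already set via bond 0)

2  (C1, I1 all integral)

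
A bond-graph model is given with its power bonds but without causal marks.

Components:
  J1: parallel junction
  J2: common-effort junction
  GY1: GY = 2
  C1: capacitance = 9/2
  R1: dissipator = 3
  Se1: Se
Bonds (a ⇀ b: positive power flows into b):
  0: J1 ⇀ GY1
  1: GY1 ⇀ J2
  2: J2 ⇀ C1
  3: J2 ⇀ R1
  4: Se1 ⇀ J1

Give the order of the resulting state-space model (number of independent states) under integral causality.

1  (C1 all integral)

bond 4 stroke→J1  (Se1: effort source, stroke at far end)
bond 0 stroke→GY1  (common-e at J1 fixed by 4)
bond 1 stroke→GY1  (GY1 both-in/both-out from 0)
bond 2 stroke→J2  (prefer integral on C1)
bond 3 stroke→R1  (J2 effort already set via bond 2)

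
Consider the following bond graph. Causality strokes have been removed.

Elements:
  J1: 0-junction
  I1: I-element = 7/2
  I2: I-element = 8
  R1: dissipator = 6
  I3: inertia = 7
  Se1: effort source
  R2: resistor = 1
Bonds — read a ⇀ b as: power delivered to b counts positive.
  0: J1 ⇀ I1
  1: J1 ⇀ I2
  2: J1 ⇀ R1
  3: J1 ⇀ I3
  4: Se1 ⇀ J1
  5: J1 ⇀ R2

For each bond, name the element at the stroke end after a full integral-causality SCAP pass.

β0 |I1
β1 |I2
β2 |R1
β3 |I3
β4 |J1
β5 |R2

b4 →J1  (Se1 (Se) sets effort on bond)
b0 →I1  (0-jn J1 has e-setter on 4)
b1 →I2  (common-e at J1 fixed by 4)
b2 →R1  (J1: bond 4 brought effort, rest push out)
b3 →I3  (common-e at J1 fixed by 4)
b5 →R2  (J1: bond 4 brought effort, rest push out)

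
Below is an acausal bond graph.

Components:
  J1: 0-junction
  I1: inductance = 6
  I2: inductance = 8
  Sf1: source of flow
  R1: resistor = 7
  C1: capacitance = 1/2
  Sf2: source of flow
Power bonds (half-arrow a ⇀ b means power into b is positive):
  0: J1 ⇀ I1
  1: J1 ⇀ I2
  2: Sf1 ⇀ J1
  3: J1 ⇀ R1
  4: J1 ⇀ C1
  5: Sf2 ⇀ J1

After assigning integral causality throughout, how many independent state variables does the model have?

3  (C1, I1, I2 all integral)

#2 →Sf1  (Sf1 fixes flow; stroke at Sf1)
#5 →Sf2  (Sf2: flow source, stroke at near end)
#0 →I1  (I1: I, integral causality)
#1 →I2  (I2 integral (f out))
#4 →J1  (C1 integral (e out))
#3 →R1  (common-e at J1 fixed by 4)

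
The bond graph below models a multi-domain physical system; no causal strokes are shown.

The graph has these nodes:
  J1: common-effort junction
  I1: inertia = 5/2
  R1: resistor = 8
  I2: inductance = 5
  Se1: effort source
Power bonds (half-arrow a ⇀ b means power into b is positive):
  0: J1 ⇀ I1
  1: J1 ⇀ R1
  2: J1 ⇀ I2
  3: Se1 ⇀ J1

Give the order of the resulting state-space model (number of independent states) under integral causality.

#3 stroke→J1  (source Se1 imposes e)
#0 stroke→I1  (J1: bond 3 brought effort, rest push out)
#1 stroke→R1  (J1: bond 3 brought effort, rest push out)
#2 stroke→I2  (J1: bond 3 brought effort, rest push out)

2  (I1, I2 all integral)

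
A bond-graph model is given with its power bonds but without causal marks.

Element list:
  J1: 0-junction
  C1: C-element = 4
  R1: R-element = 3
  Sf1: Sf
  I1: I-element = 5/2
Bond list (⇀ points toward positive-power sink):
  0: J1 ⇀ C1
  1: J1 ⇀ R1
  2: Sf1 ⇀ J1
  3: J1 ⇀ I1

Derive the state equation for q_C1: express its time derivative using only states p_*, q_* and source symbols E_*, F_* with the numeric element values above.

β2 stroke at Sf1  (Sf1 (Sf) sets flow on bond)
β0 stroke at J1  (prefer integral on C1)
β1 stroke at R1  (0-jn J1 has e-setter on 0)
β3 stroke at I1  (J1: bond 0 brought effort, rest push out)

dq_C1/dt = F_Sf1 - 2*p_I1/5 - q_C1/12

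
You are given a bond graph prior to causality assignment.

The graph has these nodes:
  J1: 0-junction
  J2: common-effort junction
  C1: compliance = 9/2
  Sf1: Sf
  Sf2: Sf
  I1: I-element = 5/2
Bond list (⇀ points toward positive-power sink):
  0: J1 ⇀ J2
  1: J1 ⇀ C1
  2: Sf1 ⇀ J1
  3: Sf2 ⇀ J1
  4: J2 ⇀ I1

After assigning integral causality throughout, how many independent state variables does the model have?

2  (C1, I1 all integral)

b2 stroke at Sf1  (source Sf1 imposes f)
b3 stroke at Sf2  (source Sf2 imposes f)
b1 stroke at J1  (prefer integral on C1)
b0 stroke at J2  (J1 effort already set via bond 1)
b4 stroke at I1  (J2 effort already set via bond 0)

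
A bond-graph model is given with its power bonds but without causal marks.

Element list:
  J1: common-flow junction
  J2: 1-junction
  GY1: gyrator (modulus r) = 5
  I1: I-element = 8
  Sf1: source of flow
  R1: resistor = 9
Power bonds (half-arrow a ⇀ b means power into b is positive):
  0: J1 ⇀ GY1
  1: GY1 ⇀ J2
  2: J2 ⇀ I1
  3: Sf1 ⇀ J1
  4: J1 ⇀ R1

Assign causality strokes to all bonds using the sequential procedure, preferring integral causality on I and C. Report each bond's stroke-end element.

b0 →J1
b1 →J2
b2 →I1
b3 →Sf1
b4 →J1

β3 stroke at Sf1  (Sf1: flow source, stroke at near end)
β0 stroke at J1  (J1 flow already set via bond 3)
β4 stroke at J1  (1-jn J1 has f-setter on 3)
β1 stroke at J2  (GY GY1: same side as bond 0)
β2 stroke at I1  (closing 1-jn rule on J2)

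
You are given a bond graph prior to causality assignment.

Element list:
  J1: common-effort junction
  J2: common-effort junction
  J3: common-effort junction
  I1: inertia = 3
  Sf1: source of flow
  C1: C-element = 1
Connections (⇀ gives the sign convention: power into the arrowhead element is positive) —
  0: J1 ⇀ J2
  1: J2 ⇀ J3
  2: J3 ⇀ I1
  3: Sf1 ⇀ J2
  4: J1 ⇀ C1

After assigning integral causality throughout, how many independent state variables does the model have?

bond 3 →Sf1  (Sf1 (Sf) sets flow on bond)
bond 2 →I1  (I1 outputs flow p/I1)
bond 1 →J3  (J3 needs exactly one e-in)
bond 0 →J2  (J2 needs exactly one e-in)
bond 4 →J1  (J1 needs exactly one e-in)

2  (C1, I1 all integral)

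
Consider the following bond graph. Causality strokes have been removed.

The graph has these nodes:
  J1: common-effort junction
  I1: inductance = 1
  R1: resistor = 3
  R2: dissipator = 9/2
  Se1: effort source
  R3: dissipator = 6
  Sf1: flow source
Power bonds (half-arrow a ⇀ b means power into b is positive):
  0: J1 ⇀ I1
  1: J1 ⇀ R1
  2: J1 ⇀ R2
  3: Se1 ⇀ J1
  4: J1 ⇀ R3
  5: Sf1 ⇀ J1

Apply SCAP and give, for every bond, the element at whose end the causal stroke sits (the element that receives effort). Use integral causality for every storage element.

#0 →I1
#1 →R1
#2 →R2
#3 →J1
#4 →R3
#5 →Sf1

β3 |J1  (Se1: effort source, stroke at far end)
β5 |Sf1  (Sf1: flow source, stroke at near end)
β0 |I1  (J1: bond 3 brought effort, rest push out)
β1 |R1  (common-e at J1 fixed by 3)
β2 |R2  (0-jn J1 has e-setter on 3)
β4 |R3  (common-e at J1 fixed by 3)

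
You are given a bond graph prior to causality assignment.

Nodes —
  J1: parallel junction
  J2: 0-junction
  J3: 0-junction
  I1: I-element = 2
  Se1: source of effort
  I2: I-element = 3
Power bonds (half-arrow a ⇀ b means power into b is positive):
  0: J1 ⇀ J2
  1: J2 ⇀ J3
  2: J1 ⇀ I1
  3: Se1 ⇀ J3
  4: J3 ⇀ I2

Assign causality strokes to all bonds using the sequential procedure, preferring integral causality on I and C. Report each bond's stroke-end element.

β0 |J1
β1 |J2
β2 |I1
β3 |J3
β4 |I2

bond 3 stroke at J3  (source Se1 imposes e)
bond 1 stroke at J2  (J3: bond 3 brought effort, rest push out)
bond 4 stroke at I2  (J3: bond 3 brought effort, rest push out)
bond 0 stroke at J1  (0-jn J2 has e-setter on 1)
bond 2 stroke at I1  (0-jn J1 has e-setter on 0)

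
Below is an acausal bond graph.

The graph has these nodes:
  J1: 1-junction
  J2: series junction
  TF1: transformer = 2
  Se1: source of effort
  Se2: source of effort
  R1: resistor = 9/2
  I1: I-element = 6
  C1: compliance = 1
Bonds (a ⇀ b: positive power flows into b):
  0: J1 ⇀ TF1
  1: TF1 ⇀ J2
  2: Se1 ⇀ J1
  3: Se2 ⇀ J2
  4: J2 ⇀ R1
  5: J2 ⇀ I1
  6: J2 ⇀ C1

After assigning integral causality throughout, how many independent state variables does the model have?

2  (C1, I1 all integral)

#2 stroke→J1  (Se1: effort source, stroke at far end)
#3 stroke→J2  (Se2 (Se) sets effort on bond)
#0 stroke→TF1  (only one flow-in slot at J1)
#1 stroke→J2  (TF TF1: opposite of bond 0)
#5 stroke→I1  (I1: I, integral causality)
#4 stroke→J2  (1-jn J2 has f-setter on 5)
#6 stroke→J2  (common-f at J2 fixed by 5)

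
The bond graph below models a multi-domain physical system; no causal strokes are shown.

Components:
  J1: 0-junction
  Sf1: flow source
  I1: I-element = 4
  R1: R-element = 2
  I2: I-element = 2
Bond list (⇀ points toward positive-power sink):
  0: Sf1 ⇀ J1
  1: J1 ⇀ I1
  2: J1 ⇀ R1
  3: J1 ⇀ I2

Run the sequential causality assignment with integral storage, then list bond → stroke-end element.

b0 |Sf1
b1 |I1
b2 |J1
b3 |I2

β0 stroke→Sf1  (source Sf1 imposes f)
β1 stroke→I1  (I1 integral (f out))
β3 stroke→I2  (I2 integral (f out))
β2 stroke→J1  (J1 needs exactly one e-in)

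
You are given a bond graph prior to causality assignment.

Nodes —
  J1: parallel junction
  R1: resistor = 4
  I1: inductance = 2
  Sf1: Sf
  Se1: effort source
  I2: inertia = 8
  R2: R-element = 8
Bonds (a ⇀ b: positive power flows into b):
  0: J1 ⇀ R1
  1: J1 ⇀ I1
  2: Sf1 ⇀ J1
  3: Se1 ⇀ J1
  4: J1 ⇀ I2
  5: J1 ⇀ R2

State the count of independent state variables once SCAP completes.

2  (I1, I2 all integral)

bond 2 |Sf1  (Sf1: flow source, stroke at near end)
bond 3 |J1  (Se1: effort source, stroke at far end)
bond 0 |R1  (J1 effort already set via bond 3)
bond 1 |I1  (common-e at J1 fixed by 3)
bond 4 |I2  (J1 effort already set via bond 3)
bond 5 |R2  (0-jn J1 has e-setter on 3)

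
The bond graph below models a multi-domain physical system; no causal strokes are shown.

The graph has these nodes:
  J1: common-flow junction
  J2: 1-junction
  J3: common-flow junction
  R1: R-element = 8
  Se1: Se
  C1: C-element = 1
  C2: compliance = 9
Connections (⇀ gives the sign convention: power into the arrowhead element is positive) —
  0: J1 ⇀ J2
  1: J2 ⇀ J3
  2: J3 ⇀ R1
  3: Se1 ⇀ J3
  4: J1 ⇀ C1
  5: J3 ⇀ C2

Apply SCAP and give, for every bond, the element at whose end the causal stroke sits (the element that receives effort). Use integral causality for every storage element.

b0 stroke at J2
b1 stroke at J3
b2 stroke at R1
b3 stroke at J3
b4 stroke at J1
b5 stroke at J3

b3 |J3  (Se1: effort source, stroke at far end)
b4 |J1  (C1 integral (e out))
b0 |J2  (only one flow-in slot at J1)
b1 |J3  (only one flow-in slot at J2)
b5 |J3  (C2 outputs effort q/C2)
b2 |R1  (closing 1-jn rule on J3)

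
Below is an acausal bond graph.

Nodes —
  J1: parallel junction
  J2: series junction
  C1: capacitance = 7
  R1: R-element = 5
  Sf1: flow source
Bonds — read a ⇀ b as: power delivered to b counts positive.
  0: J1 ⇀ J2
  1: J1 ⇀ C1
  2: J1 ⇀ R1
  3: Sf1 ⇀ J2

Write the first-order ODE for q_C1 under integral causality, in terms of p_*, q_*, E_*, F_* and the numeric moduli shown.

dq_C1/dt = -F_Sf1 - q_C1/35

b3 stroke at Sf1  (Sf1 fixes flow; stroke at Sf1)
b0 stroke at J2  (J2: bond 3 brought flow, rest push out)
b1 stroke at J1  (prefer integral on C1)
b2 stroke at R1  (0-jn J1 has e-setter on 1)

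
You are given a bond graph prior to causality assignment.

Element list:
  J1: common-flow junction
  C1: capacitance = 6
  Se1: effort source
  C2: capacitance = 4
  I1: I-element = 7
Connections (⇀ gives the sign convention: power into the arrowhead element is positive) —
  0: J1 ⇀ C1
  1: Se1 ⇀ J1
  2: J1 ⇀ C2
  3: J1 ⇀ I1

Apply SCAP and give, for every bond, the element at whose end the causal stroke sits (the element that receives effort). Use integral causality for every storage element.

bond 0 →J1
bond 1 →J1
bond 2 →J1
bond 3 →I1

bond 1 |J1  (Se1: effort source, stroke at far end)
bond 0 |J1  (C1: C, integral causality)
bond 2 |J1  (prefer integral on C2)
bond 3 |I1  (J1 needs exactly one f-in)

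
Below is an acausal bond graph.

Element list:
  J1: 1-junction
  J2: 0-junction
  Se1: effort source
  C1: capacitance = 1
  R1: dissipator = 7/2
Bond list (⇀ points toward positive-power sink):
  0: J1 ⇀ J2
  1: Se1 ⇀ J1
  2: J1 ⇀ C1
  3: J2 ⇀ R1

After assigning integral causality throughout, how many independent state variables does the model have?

b1 →J1  (Se1: effort source, stroke at far end)
b2 →J1  (C1: C, integral causality)
b0 →J2  (only one flow-in slot at J1)
b3 →R1  (common-e at J2 fixed by 0)

1  (C1 all integral)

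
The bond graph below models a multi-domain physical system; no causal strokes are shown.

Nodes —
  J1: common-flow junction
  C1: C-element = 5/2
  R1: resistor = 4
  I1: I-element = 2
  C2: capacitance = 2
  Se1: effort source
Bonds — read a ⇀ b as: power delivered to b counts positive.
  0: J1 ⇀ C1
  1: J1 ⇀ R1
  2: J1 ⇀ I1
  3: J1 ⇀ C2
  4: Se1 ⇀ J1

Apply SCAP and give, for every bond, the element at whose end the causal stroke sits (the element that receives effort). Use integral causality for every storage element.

#4 |J1  (source Se1 imposes e)
#0 |J1  (C1 integral (e out))
#2 |I1  (I1: I, integral causality)
#1 |J1  (J1 flow already set via bond 2)
#3 |J1  (J1 flow already set via bond 2)

β0 |J1
β1 |J1
β2 |I1
β3 |J1
β4 |J1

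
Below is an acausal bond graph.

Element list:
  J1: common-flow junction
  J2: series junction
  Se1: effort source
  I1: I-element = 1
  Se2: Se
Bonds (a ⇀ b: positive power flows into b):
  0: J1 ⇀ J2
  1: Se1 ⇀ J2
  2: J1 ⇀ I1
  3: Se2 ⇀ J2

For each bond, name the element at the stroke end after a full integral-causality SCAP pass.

β1 |J2  (Se1 (Se) sets effort on bond)
β3 |J2  (source Se2 imposes e)
β0 |J1  (J2: last free bond brings flow in)
β2 |I1  (J1: last free bond brings flow in)

#0 stroke at J1
#1 stroke at J2
#2 stroke at I1
#3 stroke at J2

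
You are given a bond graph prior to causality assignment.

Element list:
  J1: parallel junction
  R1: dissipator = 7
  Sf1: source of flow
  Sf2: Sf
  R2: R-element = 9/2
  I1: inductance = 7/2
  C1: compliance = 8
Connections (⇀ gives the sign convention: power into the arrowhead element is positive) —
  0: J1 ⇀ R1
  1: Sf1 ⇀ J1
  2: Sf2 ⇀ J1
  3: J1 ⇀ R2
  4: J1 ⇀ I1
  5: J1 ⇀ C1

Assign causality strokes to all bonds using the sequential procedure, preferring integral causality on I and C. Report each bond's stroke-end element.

b1 stroke at Sf1  (Sf1 fixes flow; stroke at Sf1)
b2 stroke at Sf2  (Sf2 (Sf) sets flow on bond)
b4 stroke at I1  (I1: I, integral causality)
b5 stroke at J1  (C1 integral (e out))
b0 stroke at R1  (J1: bond 5 brought effort, rest push out)
b3 stroke at R2  (0-jn J1 has e-setter on 5)

b0 |R1
b1 |Sf1
b2 |Sf2
b3 |R2
b4 |I1
b5 |J1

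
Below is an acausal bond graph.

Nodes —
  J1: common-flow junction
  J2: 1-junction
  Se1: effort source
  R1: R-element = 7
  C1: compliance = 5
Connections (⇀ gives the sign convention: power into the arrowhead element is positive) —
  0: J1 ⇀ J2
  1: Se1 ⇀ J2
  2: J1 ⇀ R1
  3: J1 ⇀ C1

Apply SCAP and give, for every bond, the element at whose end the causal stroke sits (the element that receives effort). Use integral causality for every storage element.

#1 stroke at J2  (Se1: effort source, stroke at far end)
#0 stroke at J1  (closing 1-jn rule on J2)
#3 stroke at J1  (prefer integral on C1)
#2 stroke at R1  (J1: last free bond brings flow in)

#0 stroke→J1
#1 stroke→J2
#2 stroke→R1
#3 stroke→J1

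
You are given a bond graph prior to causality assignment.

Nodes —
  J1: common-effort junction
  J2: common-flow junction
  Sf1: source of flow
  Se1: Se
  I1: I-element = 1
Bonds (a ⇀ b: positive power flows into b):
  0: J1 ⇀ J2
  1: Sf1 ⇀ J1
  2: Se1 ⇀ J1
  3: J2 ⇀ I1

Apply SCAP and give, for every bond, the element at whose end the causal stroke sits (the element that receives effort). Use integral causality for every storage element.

bond 1 →Sf1  (source Sf1 imposes f)
bond 2 →J1  (Se1 fixes effort; stroke away)
bond 0 →J2  (0-jn J1 has e-setter on 2)
bond 3 →I1  (J2 needs exactly one f-in)

bond 0 stroke at J2
bond 1 stroke at Sf1
bond 2 stroke at J1
bond 3 stroke at I1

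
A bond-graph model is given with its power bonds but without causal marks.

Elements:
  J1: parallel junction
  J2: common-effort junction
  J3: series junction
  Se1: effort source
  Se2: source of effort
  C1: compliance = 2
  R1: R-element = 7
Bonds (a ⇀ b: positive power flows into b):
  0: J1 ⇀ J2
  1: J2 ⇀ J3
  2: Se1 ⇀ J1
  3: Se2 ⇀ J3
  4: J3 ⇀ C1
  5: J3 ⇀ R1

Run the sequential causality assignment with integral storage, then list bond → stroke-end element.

β0 stroke at J2
β1 stroke at J3
β2 stroke at J1
β3 stroke at J3
β4 stroke at J3
β5 stroke at R1

b2 stroke at J1  (Se1: effort source, stroke at far end)
b3 stroke at J3  (Se2: effort source, stroke at far end)
b0 stroke at J2  (common-e at J1 fixed by 2)
b1 stroke at J3  (J2: bond 0 brought effort, rest push out)
b4 stroke at J3  (C1 integral (e out))
b5 stroke at R1  (J3 needs exactly one f-in)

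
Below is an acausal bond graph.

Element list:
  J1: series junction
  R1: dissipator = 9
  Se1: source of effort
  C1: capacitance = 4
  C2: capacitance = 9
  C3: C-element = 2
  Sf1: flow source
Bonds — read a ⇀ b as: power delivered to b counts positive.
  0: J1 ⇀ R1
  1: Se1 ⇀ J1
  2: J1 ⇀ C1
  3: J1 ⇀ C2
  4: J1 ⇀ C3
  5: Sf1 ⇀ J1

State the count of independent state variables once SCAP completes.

3  (C1, C2, C3 all integral)

#1 stroke at J1  (Se1 fixes effort; stroke away)
#5 stroke at Sf1  (source Sf1 imposes f)
#0 stroke at J1  (J1: bond 5 brought flow, rest push out)
#2 stroke at J1  (common-f at J1 fixed by 5)
#3 stroke at J1  (J1: bond 5 brought flow, rest push out)
#4 stroke at J1  (common-f at J1 fixed by 5)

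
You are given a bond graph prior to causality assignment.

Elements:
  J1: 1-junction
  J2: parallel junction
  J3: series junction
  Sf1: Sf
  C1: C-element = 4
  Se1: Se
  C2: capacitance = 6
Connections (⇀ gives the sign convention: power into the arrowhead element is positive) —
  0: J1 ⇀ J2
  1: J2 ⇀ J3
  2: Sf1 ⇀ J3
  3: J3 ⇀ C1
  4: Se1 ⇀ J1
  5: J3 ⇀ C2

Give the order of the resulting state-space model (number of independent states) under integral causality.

2  (C1, C2 all integral)

β2 |Sf1  (source Sf1 imposes f)
β4 |J1  (Se1: effort source, stroke at far end)
β0 |J2  (J1: last free bond brings flow in)
β1 |J3  (J2 effort already set via bond 0)
β3 |J3  (J3: bond 2 brought flow, rest push out)
β5 |J3  (common-f at J3 fixed by 2)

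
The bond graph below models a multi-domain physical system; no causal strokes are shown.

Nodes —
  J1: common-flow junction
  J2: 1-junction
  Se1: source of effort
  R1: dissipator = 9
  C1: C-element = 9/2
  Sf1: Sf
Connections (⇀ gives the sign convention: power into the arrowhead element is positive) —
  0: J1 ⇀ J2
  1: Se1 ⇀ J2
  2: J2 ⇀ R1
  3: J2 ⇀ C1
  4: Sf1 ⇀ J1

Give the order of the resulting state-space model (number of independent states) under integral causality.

β1 stroke→J2  (Se1 fixes effort; stroke away)
β4 stroke→Sf1  (Sf1 (Sf) sets flow on bond)
β0 stroke→J1  (J1 flow already set via bond 4)
β2 stroke→J2  (1-jn J2 has f-setter on 0)
β3 stroke→J2  (J2: bond 0 brought flow, rest push out)

1  (C1 all integral)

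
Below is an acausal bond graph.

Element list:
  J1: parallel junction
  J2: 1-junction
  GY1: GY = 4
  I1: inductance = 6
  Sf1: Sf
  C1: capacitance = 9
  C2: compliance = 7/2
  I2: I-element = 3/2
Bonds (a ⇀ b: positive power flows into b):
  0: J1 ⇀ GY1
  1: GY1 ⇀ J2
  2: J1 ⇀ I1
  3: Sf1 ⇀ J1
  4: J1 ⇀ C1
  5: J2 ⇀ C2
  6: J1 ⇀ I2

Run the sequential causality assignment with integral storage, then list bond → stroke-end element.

b0 |GY1
b1 |GY1
b2 |I1
b3 |Sf1
b4 |J1
b5 |J2
b6 |I2

β3 stroke at Sf1  (source Sf1 imposes f)
β2 stroke at I1  (I1 outputs flow p/I1)
β4 stroke at J1  (C1 integral (e out))
β0 stroke at GY1  (common-e at J1 fixed by 4)
β6 stroke at I2  (J1: bond 4 brought effort, rest push out)
β1 stroke at GY1  (GY GY1: same side as bond 0)
β5 stroke at J2  (common-f at J2 fixed by 1)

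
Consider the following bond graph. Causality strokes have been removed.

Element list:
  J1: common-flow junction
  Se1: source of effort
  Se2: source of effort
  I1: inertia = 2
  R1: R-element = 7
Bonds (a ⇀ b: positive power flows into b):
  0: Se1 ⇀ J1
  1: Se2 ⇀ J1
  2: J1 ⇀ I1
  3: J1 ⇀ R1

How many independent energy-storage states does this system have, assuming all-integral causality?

bond 0 →J1  (Se1: effort source, stroke at far end)
bond 1 →J1  (Se2 fixes effort; stroke away)
bond 2 →I1  (I1 integral (f out))
bond 3 →J1  (J1: bond 2 brought flow, rest push out)

1  (I1 all integral)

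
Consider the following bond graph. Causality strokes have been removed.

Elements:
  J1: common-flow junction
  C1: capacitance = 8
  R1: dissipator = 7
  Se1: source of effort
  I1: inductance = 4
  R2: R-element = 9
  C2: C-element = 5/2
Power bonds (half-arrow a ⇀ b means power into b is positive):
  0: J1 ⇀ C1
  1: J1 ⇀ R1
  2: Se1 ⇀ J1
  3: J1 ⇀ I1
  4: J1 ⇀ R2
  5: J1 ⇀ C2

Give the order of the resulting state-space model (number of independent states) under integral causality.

bond 2 →J1  (source Se1 imposes e)
bond 0 →J1  (prefer integral on C1)
bond 3 →I1  (I1 integral (f out))
bond 1 →J1  (1-jn J1 has f-setter on 3)
bond 4 →J1  (J1: bond 3 brought flow, rest push out)
bond 5 →J1  (J1: bond 3 brought flow, rest push out)

3  (C1, C2, I1 all integral)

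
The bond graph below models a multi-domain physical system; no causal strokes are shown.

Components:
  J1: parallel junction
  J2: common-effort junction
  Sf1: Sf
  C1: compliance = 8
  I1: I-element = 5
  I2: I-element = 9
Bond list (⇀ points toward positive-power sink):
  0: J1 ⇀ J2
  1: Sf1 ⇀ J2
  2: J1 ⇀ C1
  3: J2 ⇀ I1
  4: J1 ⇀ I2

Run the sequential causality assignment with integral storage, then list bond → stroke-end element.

β1 stroke→Sf1  (source Sf1 imposes f)
β2 stroke→J1  (C1: C, integral causality)
β0 stroke→J2  (0-jn J1 has e-setter on 2)
β4 stroke→I2  (J1 effort already set via bond 2)
β3 stroke→I1  (J2: bond 0 brought effort, rest push out)

β0 →J2
β1 →Sf1
β2 →J1
β3 →I1
β4 →I2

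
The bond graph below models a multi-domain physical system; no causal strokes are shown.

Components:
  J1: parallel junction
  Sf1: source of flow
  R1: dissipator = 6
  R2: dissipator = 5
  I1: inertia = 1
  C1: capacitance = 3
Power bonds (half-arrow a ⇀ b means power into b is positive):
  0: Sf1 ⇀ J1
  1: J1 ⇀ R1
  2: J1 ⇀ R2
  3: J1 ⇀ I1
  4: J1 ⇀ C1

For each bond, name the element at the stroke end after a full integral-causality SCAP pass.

#0 →Sf1
#1 →R1
#2 →R2
#3 →I1
#4 →J1

β0 stroke at Sf1  (Sf1 (Sf) sets flow on bond)
β3 stroke at I1  (I1 integral (f out))
β4 stroke at J1  (C1 outputs effort q/C1)
β1 stroke at R1  (J1 effort already set via bond 4)
β2 stroke at R2  (J1 effort already set via bond 4)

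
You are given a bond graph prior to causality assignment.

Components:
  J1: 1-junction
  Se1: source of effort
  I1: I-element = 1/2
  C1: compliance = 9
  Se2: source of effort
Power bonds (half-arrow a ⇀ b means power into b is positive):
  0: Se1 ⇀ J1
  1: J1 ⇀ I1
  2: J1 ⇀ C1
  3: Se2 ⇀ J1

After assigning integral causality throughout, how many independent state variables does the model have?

2  (C1, I1 all integral)

#0 →J1  (Se1: effort source, stroke at far end)
#3 →J1  (source Se2 imposes e)
#1 →I1  (I1 outputs flow p/I1)
#2 →J1  (J1: bond 1 brought flow, rest push out)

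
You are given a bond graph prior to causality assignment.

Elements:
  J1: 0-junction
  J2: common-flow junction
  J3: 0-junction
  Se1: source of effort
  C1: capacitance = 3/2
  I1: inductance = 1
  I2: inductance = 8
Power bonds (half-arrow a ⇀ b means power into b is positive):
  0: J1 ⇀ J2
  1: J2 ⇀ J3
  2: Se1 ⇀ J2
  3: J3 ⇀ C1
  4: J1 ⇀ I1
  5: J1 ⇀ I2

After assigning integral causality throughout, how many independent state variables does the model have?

3  (C1, I1, I2 all integral)

#2 stroke→J2  (Se1 fixes effort; stroke away)
#3 stroke→J3  (C1 integral (e out))
#1 stroke→J2  (J3: bond 3 brought effort, rest push out)
#0 stroke→J1  (closing 1-jn rule on J2)
#4 stroke→I1  (0-jn J1 has e-setter on 0)
#5 stroke→I2  (J1 effort already set via bond 0)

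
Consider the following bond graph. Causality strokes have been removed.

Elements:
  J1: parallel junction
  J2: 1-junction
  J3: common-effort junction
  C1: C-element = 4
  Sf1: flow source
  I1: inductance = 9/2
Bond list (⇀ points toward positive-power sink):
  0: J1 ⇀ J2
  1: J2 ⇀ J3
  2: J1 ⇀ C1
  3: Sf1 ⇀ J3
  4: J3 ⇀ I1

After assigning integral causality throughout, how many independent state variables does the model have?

2  (C1, I1 all integral)

bond 3 |Sf1  (Sf1 fixes flow; stroke at Sf1)
bond 2 |J1  (C1 outputs effort q/C1)
bond 0 |J2  (J1: bond 2 brought effort, rest push out)
bond 1 |J3  (J2: last free bond brings flow in)
bond 4 |I1  (J3: bond 1 brought effort, rest push out)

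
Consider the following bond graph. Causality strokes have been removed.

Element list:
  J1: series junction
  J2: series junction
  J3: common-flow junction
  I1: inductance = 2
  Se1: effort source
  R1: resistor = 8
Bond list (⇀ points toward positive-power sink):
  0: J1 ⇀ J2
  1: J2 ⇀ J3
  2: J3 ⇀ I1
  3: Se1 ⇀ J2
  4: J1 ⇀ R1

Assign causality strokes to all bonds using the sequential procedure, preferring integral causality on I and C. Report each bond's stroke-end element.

b0 stroke→J2
b1 stroke→J3
b2 stroke→I1
b3 stroke→J2
b4 stroke→J1

β3 stroke→J2  (Se1 (Se) sets effort on bond)
β2 stroke→I1  (I1 integral (f out))
β1 stroke→J3  (1-jn J3 has f-setter on 2)
β0 stroke→J2  (1-jn J2 has f-setter on 1)
β4 stroke→J1  (1-jn J1 has f-setter on 0)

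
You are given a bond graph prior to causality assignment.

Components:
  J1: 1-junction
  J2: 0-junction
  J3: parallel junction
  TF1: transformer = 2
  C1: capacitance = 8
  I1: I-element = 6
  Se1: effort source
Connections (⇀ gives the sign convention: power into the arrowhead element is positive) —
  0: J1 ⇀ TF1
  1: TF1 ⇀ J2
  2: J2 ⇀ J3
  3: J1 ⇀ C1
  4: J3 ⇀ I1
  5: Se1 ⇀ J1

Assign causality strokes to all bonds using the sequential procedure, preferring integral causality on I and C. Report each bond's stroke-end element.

#5 |J1  (Se1 (Se) sets effort on bond)
#3 |J1  (C1: C, integral causality)
#0 |TF1  (closing 1-jn rule on J1)
#1 |J2  (TF1 one-in-one-out from 0)
#2 |J3  (common-e at J2 fixed by 1)
#4 |I1  (common-e at J3 fixed by 2)

β0 stroke at TF1
β1 stroke at J2
β2 stroke at J3
β3 stroke at J1
β4 stroke at I1
β5 stroke at J1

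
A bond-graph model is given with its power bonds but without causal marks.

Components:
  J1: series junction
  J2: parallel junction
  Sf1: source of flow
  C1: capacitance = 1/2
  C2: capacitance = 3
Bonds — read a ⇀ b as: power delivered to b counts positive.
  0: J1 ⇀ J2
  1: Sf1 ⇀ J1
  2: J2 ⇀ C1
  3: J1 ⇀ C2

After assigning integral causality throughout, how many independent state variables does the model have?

2  (C1, C2 all integral)

bond 1 →Sf1  (Sf1 (Sf) sets flow on bond)
bond 0 →J1  (J1 flow already set via bond 1)
bond 3 →J1  (1-jn J1 has f-setter on 1)
bond 2 →J2  (J2 needs exactly one e-in)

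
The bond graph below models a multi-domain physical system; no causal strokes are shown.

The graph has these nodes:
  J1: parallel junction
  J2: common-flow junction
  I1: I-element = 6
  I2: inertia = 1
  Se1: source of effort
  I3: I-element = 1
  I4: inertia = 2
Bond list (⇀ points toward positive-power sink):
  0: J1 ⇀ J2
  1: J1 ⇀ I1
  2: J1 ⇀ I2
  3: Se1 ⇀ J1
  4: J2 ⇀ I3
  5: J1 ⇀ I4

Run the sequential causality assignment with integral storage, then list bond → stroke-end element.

bond 3 →J1  (Se1 (Se) sets effort on bond)
bond 0 →J2  (common-e at J1 fixed by 3)
bond 1 →I1  (J1 effort already set via bond 3)
bond 2 →I2  (J1: bond 3 brought effort, rest push out)
bond 5 →I4  (J1: bond 3 brought effort, rest push out)
bond 4 →I3  (only one flow-in slot at J2)

#0 stroke at J2
#1 stroke at I1
#2 stroke at I2
#3 stroke at J1
#4 stroke at I3
#5 stroke at I4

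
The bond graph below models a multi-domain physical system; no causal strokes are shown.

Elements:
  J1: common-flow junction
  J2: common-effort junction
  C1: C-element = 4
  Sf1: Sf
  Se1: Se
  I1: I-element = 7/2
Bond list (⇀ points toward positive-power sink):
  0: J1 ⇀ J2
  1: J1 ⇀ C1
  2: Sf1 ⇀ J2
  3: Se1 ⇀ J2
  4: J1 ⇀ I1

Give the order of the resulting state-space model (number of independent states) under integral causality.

bond 2 stroke at Sf1  (source Sf1 imposes f)
bond 3 stroke at J2  (Se1: effort source, stroke at far end)
bond 0 stroke at J1  (0-jn J2 has e-setter on 3)
bond 1 stroke at J1  (C1 integral (e out))
bond 4 stroke at I1  (J1: last free bond brings flow in)

2  (C1, I1 all integral)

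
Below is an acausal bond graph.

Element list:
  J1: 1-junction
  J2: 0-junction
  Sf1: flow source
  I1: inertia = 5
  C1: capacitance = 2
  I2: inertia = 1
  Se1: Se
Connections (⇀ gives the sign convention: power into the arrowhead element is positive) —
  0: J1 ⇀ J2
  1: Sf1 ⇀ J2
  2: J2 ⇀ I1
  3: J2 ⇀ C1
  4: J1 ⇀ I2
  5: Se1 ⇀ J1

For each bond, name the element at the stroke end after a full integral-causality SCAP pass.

bond 1 stroke at Sf1  (Sf1 (Sf) sets flow on bond)
bond 5 stroke at J1  (Se1: effort source, stroke at far end)
bond 2 stroke at I1  (I1 integral (f out))
bond 3 stroke at J2  (prefer integral on C1)
bond 0 stroke at J1  (J2 effort already set via bond 3)
bond 4 stroke at I2  (only one flow-in slot at J1)

b0 →J1
b1 →Sf1
b2 →I1
b3 →J2
b4 →I2
b5 →J1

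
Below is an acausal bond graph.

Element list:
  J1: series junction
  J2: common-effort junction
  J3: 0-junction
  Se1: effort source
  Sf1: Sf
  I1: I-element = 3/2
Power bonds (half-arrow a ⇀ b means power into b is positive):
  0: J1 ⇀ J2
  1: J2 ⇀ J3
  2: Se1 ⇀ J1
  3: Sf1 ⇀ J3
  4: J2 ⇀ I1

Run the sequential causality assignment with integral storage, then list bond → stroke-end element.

β2 stroke→J1  (source Se1 imposes e)
β3 stroke→Sf1  (source Sf1 imposes f)
β0 stroke→J2  (only one flow-in slot at J1)
β1 stroke→J3  (common-e at J2 fixed by 0)
β4 stroke→I1  (J2 effort already set via bond 0)

b0 |J2
b1 |J3
b2 |J1
b3 |Sf1
b4 |I1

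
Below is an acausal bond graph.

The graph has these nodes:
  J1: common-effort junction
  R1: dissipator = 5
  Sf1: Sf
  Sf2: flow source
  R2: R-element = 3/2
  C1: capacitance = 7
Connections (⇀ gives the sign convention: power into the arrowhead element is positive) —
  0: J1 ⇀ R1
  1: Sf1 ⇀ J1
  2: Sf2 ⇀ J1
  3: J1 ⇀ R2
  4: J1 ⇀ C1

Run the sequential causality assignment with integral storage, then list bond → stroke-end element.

b1 stroke→Sf1  (Sf1 (Sf) sets flow on bond)
b2 stroke→Sf2  (Sf2 fixes flow; stroke at Sf2)
b4 stroke→J1  (C1 outputs effort q/C1)
b0 stroke→R1  (J1 effort already set via bond 4)
b3 stroke→R2  (0-jn J1 has e-setter on 4)

#0 →R1
#1 →Sf1
#2 →Sf2
#3 →R2
#4 →J1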